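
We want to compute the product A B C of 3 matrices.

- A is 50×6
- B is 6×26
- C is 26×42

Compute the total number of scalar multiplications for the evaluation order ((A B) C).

(A B): 50×6 by 6×26 → 50×26, cost 50·6·26 = 7800
((A B) C): 50×26 by 26×42 → 50×42, cost 50·26·42 = 54600; cumulative 62400
Total: 62400 scalar multiplications.

62400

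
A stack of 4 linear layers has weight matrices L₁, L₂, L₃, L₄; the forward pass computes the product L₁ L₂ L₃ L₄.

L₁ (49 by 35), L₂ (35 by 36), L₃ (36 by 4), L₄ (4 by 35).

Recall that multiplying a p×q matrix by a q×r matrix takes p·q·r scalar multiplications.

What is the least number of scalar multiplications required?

18760

Adjacent pairs: L₁L₂ = 49·35·36 = 61740; L₂L₃ = 35·36·4 = 5040; L₃L₄ = 36·4·35 = 5040.
Length 3: L₁..L₃: k=1: 0+5040+49·35·4=11900; k=2: 61740+0+49·36·4=68796 → min 11900 | L₂..L₄: k=2: 0+5040+35·36·35=49140; k=3: 5040+0+35·4·35=9940 → min 9940.
Length 4: L₁..L₄: k=1: 0+9940+49·35·35=69965; k=2: 61740+5040+49·36·35=128520; k=3: 11900+0+49·4·35=18760 → min 18760.
Optimal order: ((L₁ (L₂ L₃)) L₄) with cost 18760.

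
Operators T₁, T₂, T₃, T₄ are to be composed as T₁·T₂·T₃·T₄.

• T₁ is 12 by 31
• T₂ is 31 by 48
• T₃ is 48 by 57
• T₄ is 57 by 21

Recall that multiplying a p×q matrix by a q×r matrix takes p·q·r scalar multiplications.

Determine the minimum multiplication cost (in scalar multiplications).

Adjacent pairs: T₁T₂ = 12·31·48 = 17856; T₂T₃ = 31·48·57 = 84816; T₃T₄ = 48·57·21 = 57456.
Length 3: T₁..T₃: k=1: 0+84816+12·31·57=106020; k=2: 17856+0+12·48·57=50688 → min 50688 | T₂..T₄: k=2: 0+57456+31·48·21=88704; k=3: 84816+0+31·57·21=121923 → min 88704.
Length 4: T₁..T₄: k=1: 0+88704+12·31·21=96516; k=2: 17856+57456+12·48·21=87408; k=3: 50688+0+12·57·21=65052 → min 65052.
Optimal order: (((T₁·T₂)·T₃)·T₄) with cost 65052.

65052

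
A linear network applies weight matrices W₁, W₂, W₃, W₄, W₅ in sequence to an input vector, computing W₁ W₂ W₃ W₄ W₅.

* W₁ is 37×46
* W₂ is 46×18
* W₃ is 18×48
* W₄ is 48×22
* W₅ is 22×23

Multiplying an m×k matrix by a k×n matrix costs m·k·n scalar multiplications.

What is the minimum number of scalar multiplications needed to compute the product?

74070

Adjacent pairs: W₁W₂ = 37·46·18 = 30636; W₂W₃ = 46·18·48 = 39744; W₃W₄ = 18·48·22 = 19008; W₄W₅ = 48·22·23 = 24288.
Length 3: W₁..W₃: k=1: 0+39744+37·46·48=121440; k=2: 30636+0+37·18·48=62604 → min 62604 | W₂..W₄: k=2: 0+19008+46·18·22=37224; k=3: 39744+0+46·48·22=88320 → min 37224 | W₃..W₅: k=3: 0+24288+18·48·23=44160; k=4: 19008+0+18·22·23=28116 → min 28116.
Length 4: W₁..W₄: k=1: 0+37224+37·46·22=74668; k=2: 30636+19008+37·18·22=64296; k=3: 62604+0+37·48·22=101676 → min 64296 | W₂..W₅: k=2: 0+28116+46·18·23=47160; k=3: 39744+24288+46·48·23=114816; k=4: 37224+0+46·22·23=60500 → min 47160.
Length 5: W₁..W₅: k=1: 0+47160+37·46·23=86306; k=2: 30636+28116+37·18·23=74070; k=3: 62604+24288+37·48·23=127740; k=4: 64296+0+37·22·23=83018 → min 74070.
Optimal order: ((W₁ W₂) ((W₃ W₄) W₅)) with cost 74070.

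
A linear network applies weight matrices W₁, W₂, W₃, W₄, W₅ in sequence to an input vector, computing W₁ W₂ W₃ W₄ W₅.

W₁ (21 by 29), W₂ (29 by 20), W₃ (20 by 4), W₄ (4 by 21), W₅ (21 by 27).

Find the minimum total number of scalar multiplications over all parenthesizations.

9292

Adjacent pairs: W₁W₂ = 21·29·20 = 12180; W₂W₃ = 29·20·4 = 2320; W₃W₄ = 20·4·21 = 1680; W₄W₅ = 4·21·27 = 2268.
Length 3: W₁..W₃: k=1: 0+2320+21·29·4=4756; k=2: 12180+0+21·20·4=13860 → min 4756 | W₂..W₄: k=2: 0+1680+29·20·21=13860; k=3: 2320+0+29·4·21=4756 → min 4756 | W₃..W₅: k=3: 0+2268+20·4·27=4428; k=4: 1680+0+20·21·27=13020 → min 4428.
Length 4: W₁..W₄: k=1: 0+4756+21·29·21=17545; k=2: 12180+1680+21·20·21=22680; k=3: 4756+0+21·4·21=6520 → min 6520 | W₂..W₅: k=2: 0+4428+29·20·27=20088; k=3: 2320+2268+29·4·27=7720; k=4: 4756+0+29·21·27=21199 → min 7720.
Length 5: W₁..W₅: k=1: 0+7720+21·29·27=24163; k=2: 12180+4428+21·20·27=27948; k=3: 4756+2268+21·4·27=9292; k=4: 6520+0+21·21·27=18427 → min 9292.
Optimal order: ((W₁ (W₂ W₃)) (W₄ W₅)) with cost 9292.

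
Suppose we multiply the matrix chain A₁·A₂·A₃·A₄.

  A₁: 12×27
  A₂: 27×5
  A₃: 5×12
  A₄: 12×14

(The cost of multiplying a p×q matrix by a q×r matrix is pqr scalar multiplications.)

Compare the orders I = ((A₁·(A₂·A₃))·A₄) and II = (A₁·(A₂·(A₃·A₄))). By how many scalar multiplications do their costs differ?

Order I = ((A₁·(A₂·A₃))·A₄): (A₂·A₃): 27×5 by 5×12 → 27×12, cost 27·5·12 = 1620; (A₁·(A₂·A₃)): 12×27 by 27×12 → 12×12, cost 12·27·12 = 3888; cumulative 5508; ((A₁·(A₂·A₃))·A₄): 12×12 by 12×14 → 12×14, cost 12·12·14 = 2016; cumulative 7524. Total 7524.
Order II = (A₁·(A₂·(A₃·A₄))): (A₃·A₄): 5×12 by 12×14 → 5×14, cost 5·12·14 = 840; (A₂·(A₃·A₄)): 27×5 by 5×14 → 27×14, cost 27·5·14 = 1890; cumulative 2730; (A₁·(A₂·(A₃·A₄))): 12×27 by 27×14 → 12×14, cost 12·27·14 = 4536; cumulative 7266. Total 7266.
Difference: |7524 − 7266| = 258.

258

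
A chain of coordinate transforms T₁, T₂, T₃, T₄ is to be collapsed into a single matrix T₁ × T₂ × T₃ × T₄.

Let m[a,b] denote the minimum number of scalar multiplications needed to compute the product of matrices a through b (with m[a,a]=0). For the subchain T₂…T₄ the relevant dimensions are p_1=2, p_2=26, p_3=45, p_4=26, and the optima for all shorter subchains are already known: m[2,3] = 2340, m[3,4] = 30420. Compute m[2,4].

4680

m[2,4] = min over k∈[2,3] of m[2,k]+m[k+1,4]+p_{1}·p_k·p_{4}.
k=2: 0 + 30420 + 2·26·26 = 31772; k=3: 2340 + 0 + 2·45·26 = 4680.
Minimum: 4680 at k=3.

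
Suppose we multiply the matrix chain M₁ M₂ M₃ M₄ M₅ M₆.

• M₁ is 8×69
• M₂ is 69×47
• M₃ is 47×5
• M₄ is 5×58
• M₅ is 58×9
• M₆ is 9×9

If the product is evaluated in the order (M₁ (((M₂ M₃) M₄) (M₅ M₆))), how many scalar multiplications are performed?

(M₂ M₃): 69×47 by 47×5 → 69×5, cost 69·47·5 = 16215
((M₂ M₃) M₄): 69×5 by 5×58 → 69×58, cost 69·5·58 = 20010; cumulative 36225
(M₅ M₆): 58×9 by 9×9 → 58×9, cost 58·9·9 = 4698
(((M₂ M₃) M₄) (M₅ M₆)): 69×58 by 58×9 → 69×9, cost 69·58·9 = 36018; cumulative 76941
(M₁ (((M₂ M₃) M₄) (M₅ M₆))): 8×69 by 69×9 → 8×9, cost 8·69·9 = 4968; cumulative 81909
Total: 81909 scalar multiplications.

81909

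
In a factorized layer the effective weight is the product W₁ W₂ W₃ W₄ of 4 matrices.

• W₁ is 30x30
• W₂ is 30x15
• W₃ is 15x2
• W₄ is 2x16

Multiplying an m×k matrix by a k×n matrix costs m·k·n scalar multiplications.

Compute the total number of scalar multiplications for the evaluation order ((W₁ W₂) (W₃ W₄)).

21180

(W₁ W₂): 30×30 by 30×15 → 30×15, cost 30·30·15 = 13500
(W₃ W₄): 15×2 by 2×16 → 15×16, cost 15·2·16 = 480
((W₁ W₂) (W₃ W₄)): 30×15 by 15×16 → 30×16, cost 30·15·16 = 7200; cumulative 21180
Total: 21180 scalar multiplications.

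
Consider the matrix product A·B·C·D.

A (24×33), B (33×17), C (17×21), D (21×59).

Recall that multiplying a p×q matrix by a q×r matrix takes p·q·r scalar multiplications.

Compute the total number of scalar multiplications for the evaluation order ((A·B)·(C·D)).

(A·B): 24×33 by 33×17 → 24×17, cost 24·33·17 = 13464
(C·D): 17×21 by 21×59 → 17×59, cost 17·21·59 = 21063
((A·B)·(C·D)): 24×17 by 17×59 → 24×59, cost 24·17·59 = 24072; cumulative 58599
Total: 58599 scalar multiplications.

58599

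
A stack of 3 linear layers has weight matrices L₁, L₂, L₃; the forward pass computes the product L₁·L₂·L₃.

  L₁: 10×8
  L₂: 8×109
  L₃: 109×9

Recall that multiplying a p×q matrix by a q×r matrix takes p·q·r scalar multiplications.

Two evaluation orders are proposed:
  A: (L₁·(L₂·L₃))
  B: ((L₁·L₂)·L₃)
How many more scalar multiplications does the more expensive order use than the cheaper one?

Order A = (L₁·(L₂·L₃)): (L₂·L₃): 8×109 by 109×9 → 8×9, cost 8·109·9 = 7848; (L₁·(L₂·L₃)): 10×8 by 8×9 → 10×9, cost 10·8·9 = 720; cumulative 8568. Total 8568.
Order B = ((L₁·L₂)·L₃): (L₁·L₂): 10×8 by 8×109 → 10×109, cost 10·8·109 = 8720; ((L₁·L₂)·L₃): 10×109 by 109×9 → 10×9, cost 10·109·9 = 9810; cumulative 18530. Total 18530.
Difference: |8568 − 18530| = 9962.

9962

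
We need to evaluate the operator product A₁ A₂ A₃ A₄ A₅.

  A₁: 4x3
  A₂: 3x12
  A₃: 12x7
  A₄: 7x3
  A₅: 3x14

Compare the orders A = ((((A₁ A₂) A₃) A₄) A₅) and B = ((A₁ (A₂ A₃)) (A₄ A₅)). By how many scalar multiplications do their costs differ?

Order A = ((((A₁ A₂) A₃) A₄) A₅): (A₁ A₂): 4×3 by 3×12 → 4×12, cost 4·3·12 = 144; ((A₁ A₂) A₃): 4×12 by 12×7 → 4×7, cost 4·12·7 = 336; cumulative 480; (((A₁ A₂) A₃) A₄): 4×7 by 7×3 → 4×3, cost 4·7·3 = 84; cumulative 564; ((((A₁ A₂) A₃) A₄) A₅): 4×3 by 3×14 → 4×14, cost 4·3·14 = 168; cumulative 732. Total 732.
Order B = ((A₁ (A₂ A₃)) (A₄ A₅)): (A₂ A₃): 3×12 by 12×7 → 3×7, cost 3·12·7 = 252; (A₁ (A₂ A₃)): 4×3 by 3×7 → 4×7, cost 4·3·7 = 84; cumulative 336; (A₄ A₅): 7×3 by 3×14 → 7×14, cost 7·3·14 = 294; ((A₁ (A₂ A₃)) (A₄ A₅)): 4×7 by 7×14 → 4×14, cost 4·7·14 = 392; cumulative 1022. Total 1022.
Difference: |732 − 1022| = 290.

290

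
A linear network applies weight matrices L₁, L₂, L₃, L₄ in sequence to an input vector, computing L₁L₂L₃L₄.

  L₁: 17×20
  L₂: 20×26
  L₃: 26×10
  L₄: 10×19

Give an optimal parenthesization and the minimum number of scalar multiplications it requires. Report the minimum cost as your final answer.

Adjacent pairs: L₁L₂ = 17·20·26 = 8840; L₂L₃ = 20·26·10 = 5200; L₃L₄ = 26·10·19 = 4940.
Length 3: L₁..L₃: k=1: 0+5200+17·20·10=8600; k=2: 8840+0+17·26·10=13260 → min 8600 | L₂..L₄: k=2: 0+4940+20·26·19=14820; k=3: 5200+0+20·10·19=9000 → min 9000.
Length 4: L₁..L₄: k=1: 0+9000+17·20·19=15460; k=2: 8840+4940+17·26·19=22178; k=3: 8600+0+17·10·19=11830 → min 11830.
Optimal parenthesization: ((L₁(L₂L₃))L₄) with cost 11830.

11830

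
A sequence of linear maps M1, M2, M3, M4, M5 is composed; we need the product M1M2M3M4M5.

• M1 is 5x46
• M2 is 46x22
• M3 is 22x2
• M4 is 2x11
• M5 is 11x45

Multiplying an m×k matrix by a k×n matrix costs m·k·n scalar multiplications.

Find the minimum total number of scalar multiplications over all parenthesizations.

Adjacent pairs: M1M2 = 5·46·22 = 5060; M2M3 = 46·22·2 = 2024; M3M4 = 22·2·11 = 484; M4M5 = 2·11·45 = 990.
Length 3: M1..M3: k=1: 0+2024+5·46·2=2484; k=2: 5060+0+5·22·2=5280 → min 2484 | M2..M4: k=2: 0+484+46·22·11=11616; k=3: 2024+0+46·2·11=3036 → min 3036 | M3..M5: k=3: 0+990+22·2·45=2970; k=4: 484+0+22·11·45=11374 → min 2970.
Length 4: M1..M4: k=1: 0+3036+5·46·11=5566; k=2: 5060+484+5·22·11=6754; k=3: 2484+0+5·2·11=2594 → min 2594 | M2..M5: k=2: 0+2970+46·22·45=48510; k=3: 2024+990+46·2·45=7154; k=4: 3036+0+46·11·45=25806 → min 7154.
Length 5: M1..M5: k=1: 0+7154+5·46·45=17504; k=2: 5060+2970+5·22·45=12980; k=3: 2484+990+5·2·45=3924; k=4: 2594+0+5·11·45=5069 → min 3924.
Optimal order: ((M1(M2M3))(M4M5)) with cost 3924.

3924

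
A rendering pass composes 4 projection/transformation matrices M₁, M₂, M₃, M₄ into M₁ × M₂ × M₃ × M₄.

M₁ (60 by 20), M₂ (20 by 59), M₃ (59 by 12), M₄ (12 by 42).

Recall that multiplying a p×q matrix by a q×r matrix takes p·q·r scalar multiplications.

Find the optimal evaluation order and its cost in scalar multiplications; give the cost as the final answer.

Adjacent pairs: M₁M₂ = 60·20·59 = 70800; M₂M₃ = 20·59·12 = 14160; M₃M₄ = 59·12·42 = 29736.
Length 3: M₁..M₃: k=1: 0+14160+60·20·12=28560; k=2: 70800+0+60·59·12=113280 → min 28560 | M₂..M₄: k=2: 0+29736+20·59·42=79296; k=3: 14160+0+20·12·42=24240 → min 24240.
Length 4: M₁..M₄: k=1: 0+24240+60·20·42=74640; k=2: 70800+29736+60·59·42=249216; k=3: 28560+0+60·12·42=58800 → min 58800.
Optimal parenthesization: ((M₁ × (M₂ × M₃)) × M₄) with cost 58800.

58800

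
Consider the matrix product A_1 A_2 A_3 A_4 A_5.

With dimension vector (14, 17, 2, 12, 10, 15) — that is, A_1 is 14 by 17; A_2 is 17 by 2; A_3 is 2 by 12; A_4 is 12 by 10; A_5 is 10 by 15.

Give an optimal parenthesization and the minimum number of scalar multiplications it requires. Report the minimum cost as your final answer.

Adjacent pairs: A_1A_2 = 14·17·2 = 476; A_2A_3 = 17·2·12 = 408; A_3A_4 = 2·12·10 = 240; A_4A_5 = 12·10·15 = 1800.
Length 3: A_1..A_3: k=1: 0+408+14·17·12=3264; k=2: 476+0+14·2·12=812 → min 812 | A_2..A_4: k=2: 0+240+17·2·10=580; k=3: 408+0+17·12·10=2448 → min 580 | A_3..A_5: k=3: 0+1800+2·12·15=2160; k=4: 240+0+2·10·15=540 → min 540.
Length 4: A_1..A_4: k=1: 0+580+14·17·10=2960; k=2: 476+240+14·2·10=996; k=3: 812+0+14·12·10=2492 → min 996 | A_2..A_5: k=2: 0+540+17·2·15=1050; k=3: 408+1800+17·12·15=5268; k=4: 580+0+17·10·15=3130 → min 1050.
Length 5: A_1..A_5: k=1: 0+1050+14·17·15=4620; k=2: 476+540+14·2·15=1436; k=3: 812+1800+14·12·15=5132; k=4: 996+0+14·10·15=3096 → min 1436.
Optimal parenthesization: ((A_1 A_2) ((A_3 A_4) A_5)) with cost 1436.

1436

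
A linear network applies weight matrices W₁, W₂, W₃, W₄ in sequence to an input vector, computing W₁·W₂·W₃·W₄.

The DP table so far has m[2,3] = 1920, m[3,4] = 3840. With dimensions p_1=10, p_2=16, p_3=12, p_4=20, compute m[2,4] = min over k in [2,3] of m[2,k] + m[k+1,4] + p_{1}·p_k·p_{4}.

4320

m[2,4] = min over k∈[2,3] of m[2,k]+m[k+1,4]+p_{1}·p_k·p_{4}.
k=2: 0 + 3840 + 10·16·20 = 7040; k=3: 1920 + 0 + 10·12·20 = 4320.
Minimum: 4320 at k=3.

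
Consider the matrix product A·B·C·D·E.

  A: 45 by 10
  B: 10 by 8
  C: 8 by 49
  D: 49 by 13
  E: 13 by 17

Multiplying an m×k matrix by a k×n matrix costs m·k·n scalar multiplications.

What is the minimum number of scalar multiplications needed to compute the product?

Adjacent pairs: AB = 45·10·8 = 3600; BC = 10·8·49 = 3920; CD = 8·49·13 = 5096; DE = 49·13·17 = 10829.
Length 3: A..C: k=1: 0+3920+45·10·49=25970; k=2: 3600+0+45·8·49=21240 → min 21240 | B..D: k=2: 0+5096+10·8·13=6136; k=3: 3920+0+10·49·13=10290 → min 6136 | C..E: k=3: 0+10829+8·49·17=17493; k=4: 5096+0+8·13·17=6864 → min 6864.
Length 4: A..D: k=1: 0+6136+45·10·13=11986; k=2: 3600+5096+45·8·13=13376; k=3: 21240+0+45·49·13=49905 → min 11986 | B..E: k=2: 0+6864+10·8·17=8224; k=3: 3920+10829+10·49·17=23079; k=4: 6136+0+10·13·17=8346 → min 8224.
Length 5: A..E: k=1: 0+8224+45·10·17=15874; k=2: 3600+6864+45·8·17=16584; k=3: 21240+10829+45·49·17=69554; k=4: 11986+0+45·13·17=21931 → min 15874.
Optimal order: (A·(B·((C·D)·E))) with cost 15874.

15874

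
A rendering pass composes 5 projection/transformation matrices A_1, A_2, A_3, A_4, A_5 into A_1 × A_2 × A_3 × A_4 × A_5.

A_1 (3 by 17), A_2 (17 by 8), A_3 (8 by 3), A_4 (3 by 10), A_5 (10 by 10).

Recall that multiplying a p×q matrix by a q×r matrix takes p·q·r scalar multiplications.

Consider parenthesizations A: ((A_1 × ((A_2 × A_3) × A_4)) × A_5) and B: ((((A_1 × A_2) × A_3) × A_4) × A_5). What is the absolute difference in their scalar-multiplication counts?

858

Order A = ((A_1 × ((A_2 × A_3) × A_4)) × A_5): (A_2 × A_3): 17×8 by 8×3 → 17×3, cost 17·8·3 = 408; ((A_2 × A_3) × A_4): 17×3 by 3×10 → 17×10, cost 17·3·10 = 510; cumulative 918; (A_1 × ((A_2 × A_3) × A_4)): 3×17 by 17×10 → 3×10, cost 3·17·10 = 510; cumulative 1428; ((A_1 × ((A_2 × A_3) × A_4)) × A_5): 3×10 by 10×10 → 3×10, cost 3·10·10 = 300; cumulative 1728. Total 1728.
Order B = ((((A_1 × A_2) × A_3) × A_4) × A_5): (A_1 × A_2): 3×17 by 17×8 → 3×8, cost 3·17·8 = 408; ((A_1 × A_2) × A_3): 3×8 by 8×3 → 3×3, cost 3·8·3 = 72; cumulative 480; (((A_1 × A_2) × A_3) × A_4): 3×3 by 3×10 → 3×10, cost 3·3·10 = 90; cumulative 570; ((((A_1 × A_2) × A_3) × A_4) × A_5): 3×10 by 10×10 → 3×10, cost 3·10·10 = 300; cumulative 870. Total 870.
Difference: |1728 − 870| = 858.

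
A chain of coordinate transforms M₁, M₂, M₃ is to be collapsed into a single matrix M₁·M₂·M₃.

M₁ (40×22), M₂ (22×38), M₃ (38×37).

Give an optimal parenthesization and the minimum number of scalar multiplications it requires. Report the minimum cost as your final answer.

63492

(M₁·(M₂·M₃)): cost 63492.
((M₁·M₂)·M₃): cost 89680.
Optimal: (M₁·(M₂·M₃)) with cost 63492.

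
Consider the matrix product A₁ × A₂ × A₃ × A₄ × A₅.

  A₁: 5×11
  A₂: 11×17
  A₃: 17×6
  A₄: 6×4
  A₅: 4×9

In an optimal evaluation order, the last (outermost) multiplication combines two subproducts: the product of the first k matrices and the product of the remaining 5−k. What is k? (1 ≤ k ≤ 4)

4

Adjacent pairs: A₁A₂ = 5·11·17 = 935; A₂A₃ = 11·17·6 = 1122; A₃A₄ = 17·6·4 = 408; A₄A₅ = 6·4·9 = 216.
Length 3: A₁..A₃: k=1: 0+1122+5·11·6=1452; k=2: 935+0+5·17·6=1445 → min 1445 | A₂..A₄: k=2: 0+408+11·17·4=1156; k=3: 1122+0+11·6·4=1386 → min 1156 | A₃..A₅: k=3: 0+216+17·6·9=1134; k=4: 408+0+17·4·9=1020 → min 1020.
Length 4: A₁..A₄: k=1: 0+1156+5·11·4=1376; k=2: 935+408+5·17·4=1683; k=3: 1445+0+5·6·4=1565 → min 1376 | A₂..A₅: k=2: 0+1020+11·17·9=2703; k=3: 1122+216+11·6·9=1932; k=4: 1156+0+11·4·9=1552 → min 1552.
Top-level splits: k=1: (A₁..A₁)·(A₂..A₅) → 0+1552+5·11·9 = 2047; k=2: (A₁..A₂)·(A₃..A₅) → 935+1020+5·17·9 = 2720; k=3: (A₁..A₃)·(A₄..A₅) → 1445+216+5·6·9 = 1931; k=4: (A₁..A₄)·(A₅..A₅) → 1376+0+5·4·9 = 1556.
Best split is after A₄, i.e. k = 4.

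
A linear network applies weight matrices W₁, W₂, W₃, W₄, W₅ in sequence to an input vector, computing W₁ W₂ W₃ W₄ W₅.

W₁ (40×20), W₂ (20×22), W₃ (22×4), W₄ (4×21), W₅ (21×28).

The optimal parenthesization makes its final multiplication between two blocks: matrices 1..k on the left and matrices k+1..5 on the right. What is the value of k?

Adjacent pairs: W₁W₂ = 40·20·22 = 17600; W₂W₃ = 20·22·4 = 1760; W₃W₄ = 22·4·21 = 1848; W₄W₅ = 4·21·28 = 2352.
Length 3: W₁..W₃: k=1: 0+1760+40·20·4=4960; k=2: 17600+0+40·22·4=21120 → min 4960 | W₂..W₄: k=2: 0+1848+20·22·21=11088; k=3: 1760+0+20·4·21=3440 → min 3440 | W₃..W₅: k=3: 0+2352+22·4·28=4816; k=4: 1848+0+22·21·28=14784 → min 4816.
Length 4: W₁..W₄: k=1: 0+3440+40·20·21=20240; k=2: 17600+1848+40·22·21=37928; k=3: 4960+0+40·4·21=8320 → min 8320 | W₂..W₅: k=2: 0+4816+20·22·28=17136; k=3: 1760+2352+20·4·28=6352; k=4: 3440+0+20·21·28=15200 → min 6352.
Top-level splits: k=1: (W₁..W₁)·(W₂..W₅) → 0+6352+40·20·28 = 28752; k=2: (W₁..W₂)·(W₃..W₅) → 17600+4816+40·22·28 = 47056; k=3: (W₁..W₃)·(W₄..W₅) → 4960+2352+40·4·28 = 11792; k=4: (W₁..W₄)·(W₅..W₅) → 8320+0+40·21·28 = 31840.
Best split is after W₃, i.e. k = 3.

3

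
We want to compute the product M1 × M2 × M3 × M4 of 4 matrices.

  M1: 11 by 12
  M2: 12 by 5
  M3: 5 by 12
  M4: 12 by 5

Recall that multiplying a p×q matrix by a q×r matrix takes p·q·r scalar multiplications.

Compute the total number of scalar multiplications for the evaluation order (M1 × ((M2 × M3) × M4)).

2100

(M2 × M3): 12×5 by 5×12 → 12×12, cost 12·5·12 = 720
((M2 × M3) × M4): 12×12 by 12×5 → 12×5, cost 12·12·5 = 720; cumulative 1440
(M1 × ((M2 × M3) × M4)): 11×12 by 12×5 → 11×5, cost 11·12·5 = 660; cumulative 2100
Total: 2100 scalar multiplications.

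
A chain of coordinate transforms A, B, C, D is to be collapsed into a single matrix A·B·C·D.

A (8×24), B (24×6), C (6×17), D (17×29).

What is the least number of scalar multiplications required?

5502

Adjacent pairs: AB = 8·24·6 = 1152; BC = 24·6·17 = 2448; CD = 6·17·29 = 2958.
Length 3: A..C: k=1: 0+2448+8·24·17=5712; k=2: 1152+0+8·6·17=1968 → min 1968 | B..D: k=2: 0+2958+24·6·29=7134; k=3: 2448+0+24·17·29=14280 → min 7134.
Length 4: A..D: k=1: 0+7134+8·24·29=12702; k=2: 1152+2958+8·6·29=5502; k=3: 1968+0+8·17·29=5912 → min 5502.
Optimal order: ((A·B)·(C·D)) with cost 5502.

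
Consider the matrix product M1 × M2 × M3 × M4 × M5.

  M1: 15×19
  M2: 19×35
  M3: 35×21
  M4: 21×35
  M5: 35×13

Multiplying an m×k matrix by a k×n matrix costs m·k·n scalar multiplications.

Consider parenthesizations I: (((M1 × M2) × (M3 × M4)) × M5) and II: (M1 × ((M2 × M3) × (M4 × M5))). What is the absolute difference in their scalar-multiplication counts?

28488

Order I = (((M1 × M2) × (M3 × M4)) × M5): (M1 × M2): 15×19 by 19×35 → 15×35, cost 15·19·35 = 9975; (M3 × M4): 35×21 by 21×35 → 35×35, cost 35·21·35 = 25725; ((M1 × M2) × (M3 × M4)): 15×35 by 35×35 → 15×35, cost 15·35·35 = 18375; cumulative 54075; (((M1 × M2) × (M3 × M4)) × M5): 15×35 by 35×13 → 15×13, cost 15·35·13 = 6825; cumulative 60900. Total 60900.
Order II = (M1 × ((M2 × M3) × (M4 × M5))): (M2 × M3): 19×35 by 35×21 → 19×21, cost 19·35·21 = 13965; (M4 × M5): 21×35 by 35×13 → 21×13, cost 21·35·13 = 9555; ((M2 × M3) × (M4 × M5)): 19×21 by 21×13 → 19×13, cost 19·21·13 = 5187; cumulative 28707; (M1 × ((M2 × M3) × (M4 × M5))): 15×19 by 19×13 → 15×13, cost 15·19·13 = 3705; cumulative 32412. Total 32412.
Difference: |60900 − 32412| = 28488.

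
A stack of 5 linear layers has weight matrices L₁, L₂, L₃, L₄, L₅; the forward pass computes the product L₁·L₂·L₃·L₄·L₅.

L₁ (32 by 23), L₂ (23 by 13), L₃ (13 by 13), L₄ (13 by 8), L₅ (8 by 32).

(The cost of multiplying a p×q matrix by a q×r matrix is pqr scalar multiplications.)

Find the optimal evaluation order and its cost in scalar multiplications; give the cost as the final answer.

17824

Adjacent pairs: L₁L₂ = 32·23·13 = 9568; L₂L₃ = 23·13·13 = 3887; L₃L₄ = 13·13·8 = 1352; L₄L₅ = 13·8·32 = 3328.
Length 3: L₁..L₃: k=1: 0+3887+32·23·13=13455; k=2: 9568+0+32·13·13=14976 → min 13455 | L₂..L₄: k=2: 0+1352+23·13·8=3744; k=3: 3887+0+23·13·8=6279 → min 3744 | L₃..L₅: k=3: 0+3328+13·13·32=8736; k=4: 1352+0+13·8·32=4680 → min 4680.
Length 4: L₁..L₄: k=1: 0+3744+32·23·8=9632; k=2: 9568+1352+32·13·8=14248; k=3: 13455+0+32·13·8=16783 → min 9632 | L₂..L₅: k=2: 0+4680+23·13·32=14248; k=3: 3887+3328+23·13·32=16783; k=4: 3744+0+23·8·32=9632 → min 9632.
Length 5: L₁..L₅: k=1: 0+9632+32·23·32=33184; k=2: 9568+4680+32·13·32=27560; k=3: 13455+3328+32·13·32=30095; k=4: 9632+0+32·8·32=17824 → min 17824.
Optimal parenthesization: ((L₁·(L₂·(L₃·L₄)))·L₅) with cost 17824.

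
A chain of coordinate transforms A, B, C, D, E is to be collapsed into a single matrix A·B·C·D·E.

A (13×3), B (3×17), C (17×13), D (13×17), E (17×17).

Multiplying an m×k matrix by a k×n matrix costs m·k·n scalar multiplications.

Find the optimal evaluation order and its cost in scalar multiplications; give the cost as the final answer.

2856

Adjacent pairs: AB = 13·3·17 = 663; BC = 3·17·13 = 663; CD = 17·13·17 = 3757; DE = 13·17·17 = 3757.
Length 3: A..C: k=1: 0+663+13·3·13=1170; k=2: 663+0+13·17·13=3536 → min 1170 | B..D: k=2: 0+3757+3·17·17=4624; k=3: 663+0+3·13·17=1326 → min 1326 | C..E: k=3: 0+3757+17·13·17=7514; k=4: 3757+0+17·17·17=8670 → min 7514.
Length 4: A..D: k=1: 0+1326+13·3·17=1989; k=2: 663+3757+13·17·17=8177; k=3: 1170+0+13·13·17=4043 → min 1989 | B..E: k=2: 0+7514+3·17·17=8381; k=3: 663+3757+3·13·17=5083; k=4: 1326+0+3·17·17=2193 → min 2193.
Length 5: A..E: k=1: 0+2193+13·3·17=2856; k=2: 663+7514+13·17·17=11934; k=3: 1170+3757+13·13·17=7800; k=4: 1989+0+13·17·17=5746 → min 2856.
Optimal parenthesization: (A·(((B·C)·D)·E)) with cost 2856.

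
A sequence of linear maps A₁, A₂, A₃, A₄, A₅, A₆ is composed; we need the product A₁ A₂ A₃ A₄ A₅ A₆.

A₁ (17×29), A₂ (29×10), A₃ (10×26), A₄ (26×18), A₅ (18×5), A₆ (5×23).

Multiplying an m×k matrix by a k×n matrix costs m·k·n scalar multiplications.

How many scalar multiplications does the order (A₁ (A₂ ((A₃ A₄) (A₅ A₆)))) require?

(A₃ A₄): 10×26 by 26×18 → 10×18, cost 10·26·18 = 4680
(A₅ A₆): 18×5 by 5×23 → 18×23, cost 18·5·23 = 2070
((A₃ A₄) (A₅ A₆)): 10×18 by 18×23 → 10×23, cost 10·18·23 = 4140; cumulative 10890
(A₂ ((A₃ A₄) (A₅ A₆))): 29×10 by 10×23 → 29×23, cost 29·10·23 = 6670; cumulative 17560
(A₁ (A₂ ((A₃ A₄) (A₅ A₆)))): 17×29 by 29×23 → 17×23, cost 17·29·23 = 11339; cumulative 28899
Total: 28899 scalar multiplications.

28899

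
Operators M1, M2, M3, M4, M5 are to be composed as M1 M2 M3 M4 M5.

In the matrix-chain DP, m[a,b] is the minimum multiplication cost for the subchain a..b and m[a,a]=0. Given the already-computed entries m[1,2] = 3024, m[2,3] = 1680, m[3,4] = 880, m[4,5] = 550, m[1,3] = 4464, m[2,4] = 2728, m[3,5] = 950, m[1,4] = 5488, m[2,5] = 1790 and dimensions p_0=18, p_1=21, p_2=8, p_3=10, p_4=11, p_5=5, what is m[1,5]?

m[1,5] = min over k∈[1,4] of m[1,k]+m[k+1,5]+p_{0}·p_k·p_{5}.
k=1: 0 + 1790 + 18·21·5 = 3680; k=2: 3024 + 950 + 18·8·5 = 4694; k=3: 4464 + 550 + 18·10·5 = 5914; k=4: 5488 + 0 + 18·11·5 = 6478.
Minimum: 3680 at k=1.

3680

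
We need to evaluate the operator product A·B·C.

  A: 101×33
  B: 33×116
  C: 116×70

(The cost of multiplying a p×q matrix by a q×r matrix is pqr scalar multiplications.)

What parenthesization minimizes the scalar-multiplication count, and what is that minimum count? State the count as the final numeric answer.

(A·(B·C)): cost 501270.
((A·B)·C): cost 1206748.
Optimal: (A·(B·C)) with cost 501270.

501270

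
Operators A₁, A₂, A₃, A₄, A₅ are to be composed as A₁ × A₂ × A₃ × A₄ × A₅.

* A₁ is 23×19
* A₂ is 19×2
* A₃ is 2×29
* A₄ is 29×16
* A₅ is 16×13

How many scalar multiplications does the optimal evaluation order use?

2816

Adjacent pairs: A₁A₂ = 23·19·2 = 874; A₂A₃ = 19·2·29 = 1102; A₃A₄ = 2·29·16 = 928; A₄A₅ = 29·16·13 = 6032.
Length 3: A₁..A₃: k=1: 0+1102+23·19·29=13775; k=2: 874+0+23·2·29=2208 → min 2208 | A₂..A₄: k=2: 0+928+19·2·16=1536; k=3: 1102+0+19·29·16=9918 → min 1536 | A₃..A₅: k=3: 0+6032+2·29·13=6786; k=4: 928+0+2·16·13=1344 → min 1344.
Length 4: A₁..A₄: k=1: 0+1536+23·19·16=8528; k=2: 874+928+23·2·16=2538; k=3: 2208+0+23·29·16=12880 → min 2538 | A₂..A₅: k=2: 0+1344+19·2·13=1838; k=3: 1102+6032+19·29·13=14297; k=4: 1536+0+19·16·13=5488 → min 1838.
Length 5: A₁..A₅: k=1: 0+1838+23·19·13=7519; k=2: 874+1344+23·2·13=2816; k=3: 2208+6032+23·29·13=16911; k=4: 2538+0+23·16·13=7322 → min 2816.
Optimal order: ((A₁ × A₂) × ((A₃ × A₄) × A₅)) with cost 2816.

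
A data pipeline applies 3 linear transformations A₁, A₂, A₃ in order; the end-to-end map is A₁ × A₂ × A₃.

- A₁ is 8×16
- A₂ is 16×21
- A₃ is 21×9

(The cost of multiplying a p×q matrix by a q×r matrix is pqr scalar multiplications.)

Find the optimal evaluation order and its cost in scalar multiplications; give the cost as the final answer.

(A₁ × (A₂ × A₃)): cost 4176.
((A₁ × A₂) × A₃): cost 4200.
Optimal: (A₁ × (A₂ × A₃)) with cost 4176.

4176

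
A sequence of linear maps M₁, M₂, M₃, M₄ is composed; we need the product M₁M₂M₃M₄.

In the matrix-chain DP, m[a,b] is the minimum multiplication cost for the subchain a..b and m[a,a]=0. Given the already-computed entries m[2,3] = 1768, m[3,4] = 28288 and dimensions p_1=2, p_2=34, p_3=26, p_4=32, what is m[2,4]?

3432

m[2,4] = min over k∈[2,3] of m[2,k]+m[k+1,4]+p_{1}·p_k·p_{4}.
k=2: 0 + 28288 + 2·34·32 = 30464; k=3: 1768 + 0 + 2·26·32 = 3432.
Minimum: 3432 at k=3.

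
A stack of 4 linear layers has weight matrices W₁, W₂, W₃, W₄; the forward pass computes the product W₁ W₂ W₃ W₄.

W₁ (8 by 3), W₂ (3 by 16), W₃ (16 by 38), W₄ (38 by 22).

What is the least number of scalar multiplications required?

Adjacent pairs: W₁W₂ = 8·3·16 = 384; W₂W₃ = 3·16·38 = 1824; W₃W₄ = 16·38·22 = 13376.
Length 3: W₁..W₃: k=1: 0+1824+8·3·38=2736; k=2: 384+0+8·16·38=5248 → min 2736 | W₂..W₄: k=2: 0+13376+3·16·22=14432; k=3: 1824+0+3·38·22=4332 → min 4332.
Length 4: W₁..W₄: k=1: 0+4332+8·3·22=4860; k=2: 384+13376+8·16·22=16576; k=3: 2736+0+8·38·22=9424 → min 4860.
Optimal order: (W₁ ((W₂ W₃) W₄)) with cost 4860.

4860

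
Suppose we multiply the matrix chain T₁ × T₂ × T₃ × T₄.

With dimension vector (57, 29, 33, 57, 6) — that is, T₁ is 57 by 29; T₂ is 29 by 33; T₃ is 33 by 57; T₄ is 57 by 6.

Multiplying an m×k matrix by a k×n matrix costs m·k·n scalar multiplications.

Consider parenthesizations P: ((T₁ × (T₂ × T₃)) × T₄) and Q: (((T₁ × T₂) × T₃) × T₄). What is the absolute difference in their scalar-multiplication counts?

12996

Order P = ((T₁ × (T₂ × T₃)) × T₄): (T₂ × T₃): 29×33 by 33×57 → 29×57, cost 29·33·57 = 54549; (T₁ × (T₂ × T₃)): 57×29 by 29×57 → 57×57, cost 57·29·57 = 94221; cumulative 148770; ((T₁ × (T₂ × T₃)) × T₄): 57×57 by 57×6 → 57×6, cost 57·57·6 = 19494; cumulative 168264. Total 168264.
Order Q = (((T₁ × T₂) × T₃) × T₄): (T₁ × T₂): 57×29 by 29×33 → 57×33, cost 57·29·33 = 54549; ((T₁ × T₂) × T₃): 57×33 by 33×57 → 57×57, cost 57·33·57 = 107217; cumulative 161766; (((T₁ × T₂) × T₃) × T₄): 57×57 by 57×6 → 57×6, cost 57·57·6 = 19494; cumulative 181260. Total 181260.
Difference: |168264 − 181260| = 12996.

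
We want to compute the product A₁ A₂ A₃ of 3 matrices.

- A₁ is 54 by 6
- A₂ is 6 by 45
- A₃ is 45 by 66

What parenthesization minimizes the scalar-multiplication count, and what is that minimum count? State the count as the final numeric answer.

39204

(A₁ (A₂ A₃)): cost 39204.
((A₁ A₂) A₃): cost 174960.
Optimal: (A₁ (A₂ A₃)) with cost 39204.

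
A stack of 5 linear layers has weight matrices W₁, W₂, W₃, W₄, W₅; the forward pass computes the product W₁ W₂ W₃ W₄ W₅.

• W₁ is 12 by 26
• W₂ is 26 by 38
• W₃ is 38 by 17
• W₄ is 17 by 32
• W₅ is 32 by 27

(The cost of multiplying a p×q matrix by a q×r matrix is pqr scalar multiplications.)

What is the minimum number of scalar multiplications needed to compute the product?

Adjacent pairs: W₁W₂ = 12·26·38 = 11856; W₂W₃ = 26·38·17 = 16796; W₃W₄ = 38·17·32 = 20672; W₄W₅ = 17·32·27 = 14688.
Length 3: W₁..W₃: k=1: 0+16796+12·26·17=22100; k=2: 11856+0+12·38·17=19608 → min 19608 | W₂..W₄: k=2: 0+20672+26·38·32=52288; k=3: 16796+0+26·17·32=30940 → min 30940 | W₃..W₅: k=3: 0+14688+38·17·27=32130; k=4: 20672+0+38·32·27=53504 → min 32130.
Length 4: W₁..W₄: k=1: 0+30940+12·26·32=40924; k=2: 11856+20672+12·38·32=47120; k=3: 19608+0+12·17·32=26136 → min 26136 | W₂..W₅: k=2: 0+32130+26·38·27=58806; k=3: 16796+14688+26·17·27=43418; k=4: 30940+0+26·32·27=53404 → min 43418.
Length 5: W₁..W₅: k=1: 0+43418+12·26·27=51842; k=2: 11856+32130+12·38·27=56298; k=3: 19608+14688+12·17·27=39804; k=4: 26136+0+12·32·27=36504 → min 36504.
Optimal order: ((((W₁ W₂) W₃) W₄) W₅) with cost 36504.

36504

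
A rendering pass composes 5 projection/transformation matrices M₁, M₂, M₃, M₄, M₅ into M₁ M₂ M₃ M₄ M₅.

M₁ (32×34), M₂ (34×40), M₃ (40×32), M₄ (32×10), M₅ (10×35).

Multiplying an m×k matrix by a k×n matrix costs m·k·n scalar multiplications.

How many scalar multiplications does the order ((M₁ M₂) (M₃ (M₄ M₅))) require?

144320

(M₁ M₂): 32×34 by 34×40 → 32×40, cost 32·34·40 = 43520
(M₄ M₅): 32×10 by 10×35 → 32×35, cost 32·10·35 = 11200
(M₃ (M₄ M₅)): 40×32 by 32×35 → 40×35, cost 40·32·35 = 44800; cumulative 56000
((M₁ M₂) (M₃ (M₄ M₅))): 32×40 by 40×35 → 32×35, cost 32·40·35 = 44800; cumulative 144320
Total: 144320 scalar multiplications.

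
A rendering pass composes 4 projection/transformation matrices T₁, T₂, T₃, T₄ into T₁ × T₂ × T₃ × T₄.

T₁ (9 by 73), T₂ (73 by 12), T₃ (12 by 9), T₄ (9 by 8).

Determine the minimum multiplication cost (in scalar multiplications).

9504

Adjacent pairs: T₁T₂ = 9·73·12 = 7884; T₂T₃ = 73·12·9 = 7884; T₃T₄ = 12·9·8 = 864.
Length 3: T₁..T₃: k=1: 0+7884+9·73·9=13797; k=2: 7884+0+9·12·9=8856 → min 8856 | T₂..T₄: k=2: 0+864+73·12·8=7872; k=3: 7884+0+73·9·8=13140 → min 7872.
Length 4: T₁..T₄: k=1: 0+7872+9·73·8=13128; k=2: 7884+864+9·12·8=9612; k=3: 8856+0+9·9·8=9504 → min 9504.
Optimal order: (((T₁ × T₂) × T₃) × T₄) with cost 9504.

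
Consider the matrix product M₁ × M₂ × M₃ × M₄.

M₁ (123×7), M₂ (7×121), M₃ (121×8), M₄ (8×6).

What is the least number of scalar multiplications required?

Adjacent pairs: M₁M₂ = 123·7·121 = 104181; M₂M₃ = 7·121·8 = 6776; M₃M₄ = 121·8·6 = 5808.
Length 3: M₁..M₃: k=1: 0+6776+123·7·8=13664; k=2: 104181+0+123·121·8=223245 → min 13664 | M₂..M₄: k=2: 0+5808+7·121·6=10890; k=3: 6776+0+7·8·6=7112 → min 7112.
Length 4: M₁..M₄: k=1: 0+7112+123·7·6=12278; k=2: 104181+5808+123·121·6=199287; k=3: 13664+0+123·8·6=19568 → min 12278.
Optimal order: (M₁ × ((M₂ × M₃) × M₄)) with cost 12278.

12278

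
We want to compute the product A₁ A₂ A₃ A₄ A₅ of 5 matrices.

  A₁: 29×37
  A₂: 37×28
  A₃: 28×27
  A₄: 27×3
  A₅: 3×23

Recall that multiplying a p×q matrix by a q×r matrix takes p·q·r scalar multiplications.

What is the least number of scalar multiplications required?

Adjacent pairs: A₁A₂ = 29·37·28 = 30044; A₂A₃ = 37·28·27 = 27972; A₃A₄ = 28·27·3 = 2268; A₄A₅ = 27·3·23 = 1863.
Length 3: A₁..A₃: k=1: 0+27972+29·37·27=56943; k=2: 30044+0+29·28·27=51968 → min 51968 | A₂..A₄: k=2: 0+2268+37·28·3=5376; k=3: 27972+0+37·27·3=30969 → min 5376 | A₃..A₅: k=3: 0+1863+28·27·23=19251; k=4: 2268+0+28·3·23=4200 → min 4200.
Length 4: A₁..A₄: k=1: 0+5376+29·37·3=8595; k=2: 30044+2268+29·28·3=34748; k=3: 51968+0+29·27·3=54317 → min 8595 | A₂..A₅: k=2: 0+4200+37·28·23=28028; k=3: 27972+1863+37·27·23=52812; k=4: 5376+0+37·3·23=7929 → min 7929.
Length 5: A₁..A₅: k=1: 0+7929+29·37·23=32608; k=2: 30044+4200+29·28·23=52920; k=3: 51968+1863+29·27·23=71840; k=4: 8595+0+29·3·23=10596 → min 10596.
Optimal order: ((A₁ (A₂ (A₃ A₄))) A₅) with cost 10596.

10596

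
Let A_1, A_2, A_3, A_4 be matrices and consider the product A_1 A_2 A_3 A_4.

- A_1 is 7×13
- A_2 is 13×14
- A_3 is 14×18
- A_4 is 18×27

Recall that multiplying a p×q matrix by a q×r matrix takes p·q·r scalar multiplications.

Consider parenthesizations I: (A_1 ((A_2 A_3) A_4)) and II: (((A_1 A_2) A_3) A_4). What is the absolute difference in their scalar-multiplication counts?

Order I = (A_1 ((A_2 A_3) A_4)): (A_2 A_3): 13×14 by 14×18 → 13×18, cost 13·14·18 = 3276; ((A_2 A_3) A_4): 13×18 by 18×27 → 13×27, cost 13·18·27 = 6318; cumulative 9594; (A_1 ((A_2 A_3) A_4)): 7×13 by 13×27 → 7×27, cost 7·13·27 = 2457; cumulative 12051. Total 12051.
Order II = (((A_1 A_2) A_3) A_4): (A_1 A_2): 7×13 by 13×14 → 7×14, cost 7·13·14 = 1274; ((A_1 A_2) A_3): 7×14 by 14×18 → 7×18, cost 7·14·18 = 1764; cumulative 3038; (((A_1 A_2) A_3) A_4): 7×18 by 18×27 → 7×27, cost 7·18·27 = 3402; cumulative 6440. Total 6440.
Difference: |12051 − 6440| = 5611.

5611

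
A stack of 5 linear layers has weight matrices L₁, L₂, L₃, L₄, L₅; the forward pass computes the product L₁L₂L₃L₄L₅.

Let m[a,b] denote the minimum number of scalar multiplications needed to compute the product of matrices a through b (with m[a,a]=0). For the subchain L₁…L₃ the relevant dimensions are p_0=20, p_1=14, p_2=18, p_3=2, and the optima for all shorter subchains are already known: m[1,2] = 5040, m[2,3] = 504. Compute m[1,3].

m[1,3] = min over k∈[1,2] of m[1,k]+m[k+1,3]+p_{0}·p_k·p_{3}.
k=1: 0 + 504 + 20·14·2 = 1064; k=2: 5040 + 0 + 20·18·2 = 5760.
Minimum: 1064 at k=1.

1064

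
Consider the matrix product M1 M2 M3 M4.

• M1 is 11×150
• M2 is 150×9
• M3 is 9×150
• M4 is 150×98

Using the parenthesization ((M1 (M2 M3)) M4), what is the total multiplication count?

611700

(M2 M3): 150×9 by 9×150 → 150×150, cost 150·9·150 = 202500
(M1 (M2 M3)): 11×150 by 150×150 → 11×150, cost 11·150·150 = 247500; cumulative 450000
((M1 (M2 M3)) M4): 11×150 by 150×98 → 11×98, cost 11·150·98 = 161700; cumulative 611700
Total: 611700 scalar multiplications.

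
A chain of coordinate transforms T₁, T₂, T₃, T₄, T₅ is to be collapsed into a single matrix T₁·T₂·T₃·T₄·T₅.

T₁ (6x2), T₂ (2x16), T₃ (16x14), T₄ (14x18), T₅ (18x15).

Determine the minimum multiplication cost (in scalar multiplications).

Adjacent pairs: T₁T₂ = 6·2·16 = 192; T₂T₃ = 2·16·14 = 448; T₃T₄ = 16·14·18 = 4032; T₄T₅ = 14·18·15 = 3780.
Length 3: T₁..T₃: k=1: 0+448+6·2·14=616; k=2: 192+0+6·16·14=1536 → min 616 | T₂..T₄: k=2: 0+4032+2·16·18=4608; k=3: 448+0+2·14·18=952 → min 952 | T₃..T₅: k=3: 0+3780+16·14·15=7140; k=4: 4032+0+16·18·15=8352 → min 7140.
Length 4: T₁..T₄: k=1: 0+952+6·2·18=1168; k=2: 192+4032+6·16·18=5952; k=3: 616+0+6·14·18=2128 → min 1168 | T₂..T₅: k=2: 0+7140+2·16·15=7620; k=3: 448+3780+2·14·15=4648; k=4: 952+0+2·18·15=1492 → min 1492.
Length 5: T₁..T₅: k=1: 0+1492+6·2·15=1672; k=2: 192+7140+6·16·15=8772; k=3: 616+3780+6·14·15=5656; k=4: 1168+0+6·18·15=2788 → min 1672.
Optimal order: (T₁·(((T₂·T₃)·T₄)·T₅)) with cost 1672.

1672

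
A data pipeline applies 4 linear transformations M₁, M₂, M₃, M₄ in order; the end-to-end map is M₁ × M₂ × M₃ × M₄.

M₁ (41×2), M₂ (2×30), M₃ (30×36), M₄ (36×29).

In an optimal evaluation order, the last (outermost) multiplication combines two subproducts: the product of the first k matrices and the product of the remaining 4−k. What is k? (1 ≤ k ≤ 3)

Adjacent pairs: M₁M₂ = 41·2·30 = 2460; M₂M₃ = 2·30·36 = 2160; M₃M₄ = 30·36·29 = 31320.
Length 3: M₁..M₃: k=1: 0+2160+41·2·36=5112; k=2: 2460+0+41·30·36=46740 → min 5112 | M₂..M₄: k=2: 0+31320+2·30·29=33060; k=3: 2160+0+2·36·29=4248 → min 4248.
Top-level splits: k=1: (M₁..M₁)·(M₂..M₄) → 0+4248+41·2·29 = 6626; k=2: (M₁..M₂)·(M₃..M₄) → 2460+31320+41·30·29 = 69450; k=3: (M₁..M₃)·(M₄..M₄) → 5112+0+41·36·29 = 47916.
Best split is after M₁, i.e. k = 1.

1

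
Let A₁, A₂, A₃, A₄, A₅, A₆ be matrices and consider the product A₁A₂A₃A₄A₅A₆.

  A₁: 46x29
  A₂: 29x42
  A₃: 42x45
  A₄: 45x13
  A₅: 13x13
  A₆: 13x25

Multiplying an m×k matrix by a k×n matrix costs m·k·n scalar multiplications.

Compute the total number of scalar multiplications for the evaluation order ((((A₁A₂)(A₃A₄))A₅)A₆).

(A₁A₂): 46×29 by 29×42 → 46×42, cost 46·29·42 = 56028
(A₃A₄): 42×45 by 45×13 → 42×13, cost 42·45·13 = 24570
((A₁A₂)(A₃A₄)): 46×42 by 42×13 → 46×13, cost 46·42·13 = 25116; cumulative 105714
(((A₁A₂)(A₃A₄))A₅): 46×13 by 13×13 → 46×13, cost 46·13·13 = 7774; cumulative 113488
((((A₁A₂)(A₃A₄))A₅)A₆): 46×13 by 13×25 → 46×25, cost 46·13·25 = 14950; cumulative 128438
Total: 128438 scalar multiplications.

128438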